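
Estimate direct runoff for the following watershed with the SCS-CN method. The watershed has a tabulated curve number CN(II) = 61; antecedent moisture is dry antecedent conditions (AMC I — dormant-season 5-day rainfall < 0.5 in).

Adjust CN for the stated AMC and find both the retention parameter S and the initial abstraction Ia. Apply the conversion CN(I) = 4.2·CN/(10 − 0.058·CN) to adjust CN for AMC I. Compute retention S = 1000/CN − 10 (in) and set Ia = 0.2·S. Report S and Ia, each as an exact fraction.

S = 6500/427 in ≈ 15.222 in; Ia = 1300/427 in ≈ 3.044 in

Dry (AMC I): CN(I) = 4.2·61/(10 − 0.058·61) = (1281/5)/(3231/500) = 42700/1077 ≈ 39.647
Retention S: 1000/CN − 10 with CN=39.647 → S = 6500/427 ≈ 15.222 in
Initial abstraction Ia = S/5 = (6500/427)/5 = 1300/427 ≈ 3.044 in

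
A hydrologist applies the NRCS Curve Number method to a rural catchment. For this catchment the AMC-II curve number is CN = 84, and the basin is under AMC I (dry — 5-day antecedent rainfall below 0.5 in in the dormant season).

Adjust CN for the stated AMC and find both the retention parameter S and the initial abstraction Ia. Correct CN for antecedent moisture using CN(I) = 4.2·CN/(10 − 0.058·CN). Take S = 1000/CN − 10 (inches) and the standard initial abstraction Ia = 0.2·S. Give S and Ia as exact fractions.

Dry (AMC I): CN(I) = 4.2·84/(10 − 0.058·84) = (1764/5)/(641/125) = 44100/641 ≈ 68.799
Max retention: S = 1000/(44100/641) − 10 = 2000/441 in (≈ 4.535 in)
Ia = 0.2·(2000/441) = 400/441 in ≈ 0.907 in

S = 2000/441 in ≈ 4.535 in; Ia = 400/441 in ≈ 0.907 in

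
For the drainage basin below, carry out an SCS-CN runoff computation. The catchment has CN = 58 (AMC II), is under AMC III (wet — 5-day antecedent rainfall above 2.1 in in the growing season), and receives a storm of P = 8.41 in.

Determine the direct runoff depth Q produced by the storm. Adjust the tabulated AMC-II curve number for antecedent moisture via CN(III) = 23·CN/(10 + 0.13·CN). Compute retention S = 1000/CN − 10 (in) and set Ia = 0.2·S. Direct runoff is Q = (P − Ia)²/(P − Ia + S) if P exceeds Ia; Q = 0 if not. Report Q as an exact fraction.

CN(III) from CN(II)=58: (23·58)/(10 + 0.13·58) = 66700/877 ≈ 76.055
Retention S: 1000/CN − 10 with CN=76.055 → S = 2100/667 ≈ 3.148 in
Initial abstraction Ia = S/5 = (2100/667)/5 = 420/667 ≈ 0.630 in
Since P=8.410 > Ia=0.630: effective rainfall P−Ia = 518947/66700 in
Runoff Q = (P−Ia)²/(P−Ia+S) = (7.780)²/(7.780+3.148) = 269305988809/48620764900 ≈ 5.539 in

Q = 269305988809/48620764900 in ≈ 5.539 in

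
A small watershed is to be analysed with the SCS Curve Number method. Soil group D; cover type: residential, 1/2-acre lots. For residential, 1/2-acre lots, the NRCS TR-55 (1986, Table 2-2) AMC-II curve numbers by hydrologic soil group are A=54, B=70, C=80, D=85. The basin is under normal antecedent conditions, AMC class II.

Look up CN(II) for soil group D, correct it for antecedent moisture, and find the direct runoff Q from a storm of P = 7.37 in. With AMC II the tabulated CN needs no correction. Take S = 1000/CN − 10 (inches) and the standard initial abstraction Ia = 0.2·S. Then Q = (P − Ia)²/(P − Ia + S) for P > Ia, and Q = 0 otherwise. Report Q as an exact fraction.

NRCS table: residential, 1/2-acre lots, soil group D → CN(II) = 85
AMC II — tabulated CN = 85 applies directly.
Max retention: S = 1000/85 − 10 = 30/17 in (≈ 1.765 in)
Initial abstraction Ia = S/5 = (30/17)/5 = 6/17 ≈ 0.353 in
Since P=7.370 > Ia=0.353: effective rainfall P−Ia = 11929/1700 in
Q: (11929/1700)² ÷ (14929/1700) = 142301041/25379300 in (≈ 5.607 in)

Q = 142301041/25379300 in ≈ 5.607 in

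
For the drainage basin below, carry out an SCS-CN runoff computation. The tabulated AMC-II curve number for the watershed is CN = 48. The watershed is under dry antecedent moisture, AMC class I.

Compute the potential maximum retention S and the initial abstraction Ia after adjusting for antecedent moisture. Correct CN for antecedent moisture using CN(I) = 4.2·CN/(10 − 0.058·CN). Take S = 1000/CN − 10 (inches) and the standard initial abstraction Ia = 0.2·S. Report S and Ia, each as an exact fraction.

Dry (AMC I): CN(I) = 4.2·48/(10 − 0.058·48) = (1008/5)/(902/125) = 12600/451 ≈ 27.938
S = 1000/(12600/451) − 10 = 1625/63 in ≈ 25.794 in
Ia = 0.2S: 0.2·25.794 = 5.159 in (exactly 325/63)

S = 1625/63 in ≈ 25.794 in; Ia = 325/63 in ≈ 5.159 in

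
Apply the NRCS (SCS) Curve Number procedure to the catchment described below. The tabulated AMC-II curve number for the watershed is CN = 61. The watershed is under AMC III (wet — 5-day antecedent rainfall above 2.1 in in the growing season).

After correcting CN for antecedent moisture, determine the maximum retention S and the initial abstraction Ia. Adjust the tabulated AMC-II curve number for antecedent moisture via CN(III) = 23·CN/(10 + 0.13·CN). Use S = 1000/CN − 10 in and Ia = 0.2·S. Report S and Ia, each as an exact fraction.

S = 3900/1403 in ≈ 2.780 in; Ia = 780/1403 in ≈ 0.556 in

Wet (AMC III): CN(III) = 23·61/(10 + 0.13·61) = 1403/(1793/100) = 140300/1793 ≈ 78.249
Retention S: 1000/CN − 10 with CN=78.249 → S = 3900/1403 ≈ 2.780 in
Initial abstraction Ia = S/5 = (3900/1403)/5 = 780/1403 ≈ 0.556 in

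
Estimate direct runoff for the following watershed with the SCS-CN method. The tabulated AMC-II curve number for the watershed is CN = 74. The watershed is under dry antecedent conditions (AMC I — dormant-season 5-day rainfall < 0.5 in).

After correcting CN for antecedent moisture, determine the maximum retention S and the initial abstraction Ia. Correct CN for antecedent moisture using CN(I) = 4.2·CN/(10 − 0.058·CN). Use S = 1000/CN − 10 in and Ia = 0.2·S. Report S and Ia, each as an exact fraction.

S = 6500/777 in ≈ 8.366 in; Ia = 1300/777 in ≈ 1.673 in

CN(I) from CN(II)=74: (4.2·74)/(10 − 0.058·74) = 77700/1427 ≈ 54.450
Retention S: 1000/CN − 10 with CN=54.450 → S = 6500/777 ≈ 8.366 in
Ia = 0.2·(6500/777) = 1300/777 in ≈ 1.673 in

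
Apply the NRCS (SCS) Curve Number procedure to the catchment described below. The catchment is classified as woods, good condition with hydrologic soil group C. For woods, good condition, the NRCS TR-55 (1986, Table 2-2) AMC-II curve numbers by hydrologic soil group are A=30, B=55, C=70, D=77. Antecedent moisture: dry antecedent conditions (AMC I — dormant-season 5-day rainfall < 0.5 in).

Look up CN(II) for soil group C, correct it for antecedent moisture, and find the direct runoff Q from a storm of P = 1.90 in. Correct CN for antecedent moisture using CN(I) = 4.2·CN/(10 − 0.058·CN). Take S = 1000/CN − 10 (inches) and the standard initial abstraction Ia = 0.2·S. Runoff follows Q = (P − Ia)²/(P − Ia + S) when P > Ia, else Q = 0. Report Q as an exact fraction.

NRCS table: woods, good condition, soil group C → CN(II) = 70
Dry (AMC I): CN(I) = 4.2·70/(10 − 0.058·70) = 294/(297/50) = 4900/99 ≈ 49.495
S = 1000/(4900/99) − 10 = 500/49 in ≈ 10.204 in
Ia = 0.2S: 0.2·10.204 = 2.041 in (exactly 100/49)
P = 1.900 ≤ Ia = 2.041 in: entire storm abstracted, Q = 0.

Q = 0 in ≈ 0.000 in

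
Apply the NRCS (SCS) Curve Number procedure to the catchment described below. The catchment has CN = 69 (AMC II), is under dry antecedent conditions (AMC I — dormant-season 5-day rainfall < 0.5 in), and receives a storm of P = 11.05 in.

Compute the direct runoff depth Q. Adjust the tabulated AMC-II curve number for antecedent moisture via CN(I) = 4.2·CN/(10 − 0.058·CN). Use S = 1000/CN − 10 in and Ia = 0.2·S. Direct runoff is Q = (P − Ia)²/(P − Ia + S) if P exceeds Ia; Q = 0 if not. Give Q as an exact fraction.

Dry (AMC I): CN(I) = 4.2·69/(10 − 0.058·69) = (1449/5)/(2999/500) = 144900/2999 ≈ 48.316
Max retention: S = 1000/(144900/2999) − 10 = 15500/1449 in (≈ 10.697 in)
Ia = 0.2·(15500/1449) = 3100/1449 in ≈ 2.139 in
P − Ia = 11.050 − 2.139 = 258229/28980 ≈ 8.911 in (> 0, runoff occurs)
Runoff Q = (P−Ia)²/(P−Ia+S) = (8.911)²/(8.911+10.697) = 66682216441/16467276420 ≈ 4.049 in

Q = 66682216441/16467276420 in ≈ 4.049 in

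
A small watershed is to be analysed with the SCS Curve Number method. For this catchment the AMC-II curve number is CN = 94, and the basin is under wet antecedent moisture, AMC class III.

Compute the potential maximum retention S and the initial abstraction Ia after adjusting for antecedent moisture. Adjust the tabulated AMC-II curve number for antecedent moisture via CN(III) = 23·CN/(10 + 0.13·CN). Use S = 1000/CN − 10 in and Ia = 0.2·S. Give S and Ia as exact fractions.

CN(III) from CN(II)=94: (23·94)/(10 + 0.13·94) = 108100/1111 ≈ 97.300
Retention S: 1000/CN − 10 with CN=97.300 → S = 300/1081 ≈ 0.278 in
Ia = 0.2S: 0.2·0.278 = 0.056 in (exactly 60/1081)

S = 300/1081 in ≈ 0.278 in; Ia = 60/1081 in ≈ 0.056 in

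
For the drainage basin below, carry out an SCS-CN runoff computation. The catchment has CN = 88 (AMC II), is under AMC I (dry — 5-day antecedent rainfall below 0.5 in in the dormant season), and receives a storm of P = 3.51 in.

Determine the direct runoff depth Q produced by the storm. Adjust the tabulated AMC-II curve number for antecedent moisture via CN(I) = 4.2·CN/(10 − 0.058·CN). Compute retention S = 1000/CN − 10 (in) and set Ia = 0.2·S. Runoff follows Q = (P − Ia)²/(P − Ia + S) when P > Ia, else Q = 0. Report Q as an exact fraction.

Q = 485188729/362107900 in ≈ 1.340 in

Dry (AMC I): CN(I) = 4.2·88/(10 − 0.058·88) = (1848/5)/(612/125) = 3850/51 ≈ 75.490
S = 1000/(3850/51) − 10 = 250/77 in ≈ 3.247 in
Ia = 0.2·(250/77) = 50/77 in ≈ 0.649 in
Since P=3.510 > Ia=0.649: effective rainfall P−Ia = 22027/7700 in
Runoff Q = (P−Ia)²/(P−Ia+S) = (2.861)²/(2.861+3.247) = 485188729/362107900 ≈ 1.340 in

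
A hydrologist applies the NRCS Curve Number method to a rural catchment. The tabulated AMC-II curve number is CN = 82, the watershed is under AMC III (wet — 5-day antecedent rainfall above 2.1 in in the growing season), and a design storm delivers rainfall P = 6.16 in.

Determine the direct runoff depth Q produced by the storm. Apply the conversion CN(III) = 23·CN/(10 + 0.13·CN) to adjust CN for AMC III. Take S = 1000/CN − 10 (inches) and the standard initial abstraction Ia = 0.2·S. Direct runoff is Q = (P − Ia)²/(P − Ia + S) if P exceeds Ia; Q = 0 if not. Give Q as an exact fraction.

Q = 9901340642/1923979325 in ≈ 5.146 in

Adjust CN=82 to AMC III: 23·82/(10 + 0.13·82) → 1886 ÷ (1033/50) = 94300/1033 ≈ 91.288
Retention S: 1000/CN − 10 with CN=91.288 → S = 900/943 ≈ 0.954 in
Initial abstraction Ia = S/5 = (900/943)/5 = 180/943 ≈ 0.191 in
Excess rainfall: 6.160 − 0.191 = 5.969 in; P > Ia so Q > 0
Runoff Q = (P−Ia)²/(P−Ia+S) = (5.969)²/(5.969+0.954) = 9901340642/1923979325 ≈ 5.146 in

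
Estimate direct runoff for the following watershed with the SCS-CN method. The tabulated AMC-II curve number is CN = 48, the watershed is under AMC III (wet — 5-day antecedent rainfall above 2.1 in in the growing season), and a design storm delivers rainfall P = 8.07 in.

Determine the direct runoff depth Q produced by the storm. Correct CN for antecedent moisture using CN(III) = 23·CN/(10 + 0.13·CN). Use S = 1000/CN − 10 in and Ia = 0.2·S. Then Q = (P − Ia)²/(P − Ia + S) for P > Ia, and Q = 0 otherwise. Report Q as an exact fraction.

Q = 2418967489/563612700 in ≈ 4.292 in

Wet (AMC III): CN(III) = 23·48/(10 + 0.13·48) = 1104/(406/25) = 13800/203 ≈ 67.980
Max retention: S = 1000/(13800/203) − 10 = 325/69 in (≈ 4.710 in)
Ia = 0.2S: 0.2·4.710 = 0.942 in (exactly 65/69)
Excess rainfall: 8.070 − 0.942 = 7.128 in; P > Ia so Q > 0
Runoff Q = (P−Ia)²/(P−Ia+S) = (7.128)²/(7.128+4.710) = 2418967489/563612700 ≈ 4.292 in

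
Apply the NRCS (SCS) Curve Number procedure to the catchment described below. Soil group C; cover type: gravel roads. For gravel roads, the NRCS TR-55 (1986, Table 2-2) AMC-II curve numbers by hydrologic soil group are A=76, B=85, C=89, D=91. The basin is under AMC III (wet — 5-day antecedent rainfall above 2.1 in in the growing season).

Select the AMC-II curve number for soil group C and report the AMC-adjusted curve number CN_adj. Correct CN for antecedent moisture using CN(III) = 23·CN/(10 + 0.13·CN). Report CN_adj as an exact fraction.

NRCS table: gravel roads, soil group C → CN(II) = 89
Adjust CN=89 to AMC III: 23·89/(10 + 0.13·89) → 2047 ÷ (2157/100) = 204700/2157 ≈ 94.900

CN_adj = 204700/2157 ≈ 94.900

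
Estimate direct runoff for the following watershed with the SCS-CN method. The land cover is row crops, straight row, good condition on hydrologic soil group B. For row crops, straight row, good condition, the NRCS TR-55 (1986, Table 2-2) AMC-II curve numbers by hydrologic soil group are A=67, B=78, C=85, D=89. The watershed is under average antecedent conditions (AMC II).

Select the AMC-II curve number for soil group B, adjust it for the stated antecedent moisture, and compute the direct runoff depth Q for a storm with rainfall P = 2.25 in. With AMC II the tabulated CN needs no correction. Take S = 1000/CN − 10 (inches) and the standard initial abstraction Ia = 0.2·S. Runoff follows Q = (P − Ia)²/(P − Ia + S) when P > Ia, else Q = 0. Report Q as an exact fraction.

Q = 69169/109668 in ≈ 0.631 in

NRCS table: row crops, straight row, good condition, soil group B → CN(II) = 78
AMC II — tabulated CN = 78 applies directly.
Retention S: 1000/CN − 10 with CN=78.000 → S = 110/39 ≈ 2.821 in
Initial abstraction Ia = S/5 = (110/39)/5 = 22/39 ≈ 0.564 in
P − Ia = 2.250 − 0.564 = 263/156 ≈ 1.686 in (> 0, runoff occurs)
Runoff Q = (P−Ia)²/(P−Ia+S) = (1.686)²/(1.686+2.821) = 69169/109668 ≈ 0.631 in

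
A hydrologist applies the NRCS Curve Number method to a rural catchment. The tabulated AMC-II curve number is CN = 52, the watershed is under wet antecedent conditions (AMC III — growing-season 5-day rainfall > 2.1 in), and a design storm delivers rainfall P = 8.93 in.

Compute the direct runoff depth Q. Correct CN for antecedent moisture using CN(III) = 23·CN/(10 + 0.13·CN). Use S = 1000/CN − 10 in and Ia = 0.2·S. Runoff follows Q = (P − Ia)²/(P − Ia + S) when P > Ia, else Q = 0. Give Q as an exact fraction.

Q = 59052402049/10853909300 in ≈ 5.441 in

CN(III) from CN(II)=52: (23·52)/(10 + 0.13·52) = 29900/419 ≈ 71.360
S = 1000/(29900/419) − 10 = 1200/299 in ≈ 4.013 in
Ia = 0.2·(1200/299) = 240/299 in ≈ 0.803 in
Since P=8.930 > Ia=0.803: effective rainfall P−Ia = 243007/29900 in
Runoff Q = (P−Ia)²/(P−Ia+S) = (8.127)²/(8.127+4.013) = 59052402049/10853909300 ≈ 5.441 in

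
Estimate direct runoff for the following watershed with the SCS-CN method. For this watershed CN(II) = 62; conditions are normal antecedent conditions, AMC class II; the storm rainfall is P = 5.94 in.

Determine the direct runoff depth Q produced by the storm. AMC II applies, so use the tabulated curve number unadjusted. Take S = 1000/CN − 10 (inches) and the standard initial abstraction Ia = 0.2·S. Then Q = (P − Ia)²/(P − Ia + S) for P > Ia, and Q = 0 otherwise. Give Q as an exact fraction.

Q = 53392249/26050850 in ≈ 2.050 in

AMC II — tabulated CN = 62 applies directly.
Max retention: S = 1000/62 − 10 = 190/31 in (≈ 6.129 in)
Initial abstraction Ia = S/5 = (190/31)/5 = 38/31 ≈ 1.226 in
P − Ia = 5.940 − 1.226 = 7307/1550 ≈ 4.714 in (> 0, runoff occurs)
Q: (7307/1550)² ÷ (16807/1550) = 53392249/26050850 in (≈ 2.050 in)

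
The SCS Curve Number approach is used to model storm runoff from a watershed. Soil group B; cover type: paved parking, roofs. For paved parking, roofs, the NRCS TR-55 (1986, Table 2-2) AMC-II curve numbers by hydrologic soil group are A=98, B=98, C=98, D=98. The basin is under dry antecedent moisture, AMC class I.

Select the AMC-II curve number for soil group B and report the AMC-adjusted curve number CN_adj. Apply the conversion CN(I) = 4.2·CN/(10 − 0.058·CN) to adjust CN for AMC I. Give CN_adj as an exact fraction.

CN_adj = 102900/1079 ≈ 95.366

NRCS table: paved parking, roofs, soil group B → CN(II) = 98
CN(I) from CN(II)=98: (4.2·98)/(10 − 0.058·98) = 102900/1079 ≈ 95.366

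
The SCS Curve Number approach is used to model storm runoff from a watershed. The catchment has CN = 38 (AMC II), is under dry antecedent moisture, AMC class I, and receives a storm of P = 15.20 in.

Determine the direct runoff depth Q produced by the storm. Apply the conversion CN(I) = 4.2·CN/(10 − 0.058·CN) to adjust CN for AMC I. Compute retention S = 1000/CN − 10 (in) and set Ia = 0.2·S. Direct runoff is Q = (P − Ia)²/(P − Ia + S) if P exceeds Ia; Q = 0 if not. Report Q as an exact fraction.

Q = 54937744/46046595 in ≈ 1.193 in

Adjust CN=38 to AMC I: 4.2·38/(10 − 0.058·38) → (798/5) ÷ (1949/250) = 39900/1949 ≈ 20.472
Retention S: 1000/CN − 10 with CN=20.472 → S = 15500/399 ≈ 38.847 in
Ia = 0.2·(15500/399) = 3100/399 in ≈ 7.769 in
Since P=15.200 > Ia=7.769: effective rainfall P−Ia = 14824/1995 in
Q = (14824/1995)²/((14824/1995) + 15500/399) = (219750976/3980025)/(92324/1995) = 54937744/46046595 in ≈ 1.193 in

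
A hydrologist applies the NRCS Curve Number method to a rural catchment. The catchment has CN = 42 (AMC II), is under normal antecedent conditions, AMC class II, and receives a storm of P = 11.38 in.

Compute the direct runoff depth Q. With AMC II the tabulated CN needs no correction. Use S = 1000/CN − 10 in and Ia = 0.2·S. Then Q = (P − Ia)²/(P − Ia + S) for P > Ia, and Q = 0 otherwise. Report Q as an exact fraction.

Q = 81884401/24726450 in ≈ 3.312 in

Average conditions: CN = 42 (no AMC adjustment).
Retention S: 1000/CN − 10 with CN=42.000 → S = 290/21 ≈ 13.810 in
Initial abstraction Ia = S/5 = (290/21)/5 = 58/21 ≈ 2.762 in
P − Ia = 11.380 − 2.762 = 9049/1050 ≈ 8.618 in (> 0, runoff occurs)
Runoff Q = (P−Ia)²/(P−Ia+S) = (8.618)²/(8.618+13.810) = 81884401/24726450 ≈ 3.312 in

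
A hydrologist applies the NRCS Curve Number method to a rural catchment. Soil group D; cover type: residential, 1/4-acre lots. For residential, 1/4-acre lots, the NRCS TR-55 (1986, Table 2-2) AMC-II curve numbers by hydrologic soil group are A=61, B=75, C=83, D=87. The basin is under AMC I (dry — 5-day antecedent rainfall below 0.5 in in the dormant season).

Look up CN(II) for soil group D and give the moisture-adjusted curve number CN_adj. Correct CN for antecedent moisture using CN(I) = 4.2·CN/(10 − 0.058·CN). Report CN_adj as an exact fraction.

NRCS table: residential, 1/4-acre lots, soil group D → CN(II) = 87
Dry (AMC I): CN(I) = 4.2·87/(10 − 0.058·87) = (1827/5)/(2477/500) = 182700/2477 ≈ 73.759

CN_adj = 182700/2477 ≈ 73.759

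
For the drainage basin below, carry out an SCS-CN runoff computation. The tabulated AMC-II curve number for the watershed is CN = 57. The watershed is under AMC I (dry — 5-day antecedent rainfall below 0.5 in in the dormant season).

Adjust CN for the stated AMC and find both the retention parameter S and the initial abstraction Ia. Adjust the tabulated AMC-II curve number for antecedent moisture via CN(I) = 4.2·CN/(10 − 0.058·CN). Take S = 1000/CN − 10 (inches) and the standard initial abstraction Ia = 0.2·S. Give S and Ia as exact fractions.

S = 21500/1197 in ≈ 17.962 in; Ia = 4300/1197 in ≈ 3.592 in

Dry (AMC I): CN(I) = 4.2·57/(10 − 0.058·57) = (1197/5)/(3347/500) = 119700/3347 ≈ 35.763
S = 1000/(119700/3347) − 10 = 21500/1197 in ≈ 17.962 in
Ia = 0.2S: 0.2·17.962 = 3.592 in (exactly 4300/1197)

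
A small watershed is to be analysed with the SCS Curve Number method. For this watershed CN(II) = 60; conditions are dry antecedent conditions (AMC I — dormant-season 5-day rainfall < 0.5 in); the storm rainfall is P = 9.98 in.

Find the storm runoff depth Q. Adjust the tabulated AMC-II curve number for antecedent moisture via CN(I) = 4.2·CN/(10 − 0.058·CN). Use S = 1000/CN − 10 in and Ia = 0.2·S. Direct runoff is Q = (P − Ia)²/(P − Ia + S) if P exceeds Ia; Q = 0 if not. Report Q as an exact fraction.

Adjust CN=60 to AMC I: 4.2·60/(10 − 0.058·60) → 252 ÷ (163/25) = 6300/163 ≈ 38.650
Max retention: S = 1000/(6300/163) − 10 = 1000/63 in (≈ 15.873 in)
Ia = 0.2S: 0.2·15.873 = 3.175 in (exactly 200/63)
Since P=9.980 > Ia=3.175: effective rainfall P−Ia = 21437/3150 in
Q = (21437/3150)²/((21437/3150) + 1000/63) = (459544969/9922500)/(71437/3150) = 459544969/225026550 in ≈ 2.042 in

Q = 459544969/225026550 in ≈ 2.042 in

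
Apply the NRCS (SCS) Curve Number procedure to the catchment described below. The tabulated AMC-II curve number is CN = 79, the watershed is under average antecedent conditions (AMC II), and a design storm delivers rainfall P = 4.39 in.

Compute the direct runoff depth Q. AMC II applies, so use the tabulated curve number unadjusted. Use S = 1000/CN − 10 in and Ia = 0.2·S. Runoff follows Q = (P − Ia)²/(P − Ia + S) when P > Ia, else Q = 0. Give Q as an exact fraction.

AMC II — tabulated CN = 79 applies directly.
Retention S: 1000/CN − 10 with CN=79.000 → S = 210/79 ≈ 2.658 in
Initial abstraction Ia = S/5 = (210/79)/5 = 42/79 ≈ 0.532 in
Since P=4.390 > Ia=0.532: effective rainfall P−Ia = 30481/7900 in
Q = (30481/7900)²/((30481/7900) + 210/79) = (929091361/62410000)/(51481/7900) = 929091361/406699900 in ≈ 2.284 in

Q = 929091361/406699900 in ≈ 2.284 in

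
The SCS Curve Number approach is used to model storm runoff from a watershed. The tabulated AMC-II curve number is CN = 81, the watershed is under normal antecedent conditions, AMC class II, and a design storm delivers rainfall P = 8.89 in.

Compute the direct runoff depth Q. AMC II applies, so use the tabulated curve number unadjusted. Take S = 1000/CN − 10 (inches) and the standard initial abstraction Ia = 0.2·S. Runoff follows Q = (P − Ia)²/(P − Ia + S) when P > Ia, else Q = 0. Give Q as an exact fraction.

AMC II — tabulated CN = 81 applies directly.
S = 1000/81 − 10 = 190/81 in ≈ 2.346 in
Ia = 0.2·(190/81) = 38/81 in ≈ 0.469 in
Since P=8.890 > Ia=0.469: effective rainfall P−Ia = 68209/8100 in
Runoff Q = (P−Ia)²/(P−Ia+S) = (8.421)²/(8.421+2.346) = 4652467681/706392900 ≈ 6.586 in

Q = 4652467681/706392900 in ≈ 6.586 in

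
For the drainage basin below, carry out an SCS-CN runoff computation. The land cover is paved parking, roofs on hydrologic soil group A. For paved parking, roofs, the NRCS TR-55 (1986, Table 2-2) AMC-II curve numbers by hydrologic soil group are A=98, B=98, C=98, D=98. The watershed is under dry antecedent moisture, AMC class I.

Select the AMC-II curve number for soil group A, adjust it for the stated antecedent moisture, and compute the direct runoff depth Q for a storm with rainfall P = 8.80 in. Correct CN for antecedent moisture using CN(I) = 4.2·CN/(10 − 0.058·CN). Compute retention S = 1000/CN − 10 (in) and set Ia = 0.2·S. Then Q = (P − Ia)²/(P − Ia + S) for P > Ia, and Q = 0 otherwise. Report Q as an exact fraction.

Q = 501222544/60808755 in ≈ 8.243 in

NRCS table: paved parking, roofs, soil group A → CN(II) = 98
CN(I) from CN(II)=98: (4.2·98)/(10 − 0.058·98) = 102900/1079 ≈ 95.366
Max retention: S = 1000/(102900/1079) − 10 = 500/1029 in (≈ 0.486 in)
Ia = 0.2S: 0.2·0.486 = 0.097 in (exactly 100/1029)
Excess rainfall: 8.800 − 0.097 = 8.703 in; P > Ia so Q > 0
Runoff Q = (P−Ia)²/(P−Ia+S) = (8.703)²/(8.703+0.486) = 501222544/60808755 ≈ 8.243 in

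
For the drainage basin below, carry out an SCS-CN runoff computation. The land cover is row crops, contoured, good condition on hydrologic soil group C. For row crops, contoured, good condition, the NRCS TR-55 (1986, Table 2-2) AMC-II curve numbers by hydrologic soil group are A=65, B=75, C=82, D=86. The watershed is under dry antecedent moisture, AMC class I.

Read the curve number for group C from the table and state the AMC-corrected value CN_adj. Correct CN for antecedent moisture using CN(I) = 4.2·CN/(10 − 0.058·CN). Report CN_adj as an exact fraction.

CN_adj = 28700/437 ≈ 65.675

NRCS table: row crops, contoured, good condition, soil group C → CN(II) = 82
CN(I) from CN(II)=82: (4.2·82)/(10 − 0.058·82) = 28700/437 ≈ 65.675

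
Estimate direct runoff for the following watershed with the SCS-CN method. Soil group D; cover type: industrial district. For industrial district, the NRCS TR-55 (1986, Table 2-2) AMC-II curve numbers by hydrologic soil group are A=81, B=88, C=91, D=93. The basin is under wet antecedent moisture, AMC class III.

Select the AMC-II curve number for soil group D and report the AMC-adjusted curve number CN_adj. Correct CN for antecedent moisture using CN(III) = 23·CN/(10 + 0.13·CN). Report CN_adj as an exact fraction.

NRCS table: industrial district, soil group D → CN(II) = 93
CN(III) from CN(II)=93: (23·93)/(10 + 0.13·93) = 213900/2209 ≈ 96.831

CN_adj = 213900/2209 ≈ 96.831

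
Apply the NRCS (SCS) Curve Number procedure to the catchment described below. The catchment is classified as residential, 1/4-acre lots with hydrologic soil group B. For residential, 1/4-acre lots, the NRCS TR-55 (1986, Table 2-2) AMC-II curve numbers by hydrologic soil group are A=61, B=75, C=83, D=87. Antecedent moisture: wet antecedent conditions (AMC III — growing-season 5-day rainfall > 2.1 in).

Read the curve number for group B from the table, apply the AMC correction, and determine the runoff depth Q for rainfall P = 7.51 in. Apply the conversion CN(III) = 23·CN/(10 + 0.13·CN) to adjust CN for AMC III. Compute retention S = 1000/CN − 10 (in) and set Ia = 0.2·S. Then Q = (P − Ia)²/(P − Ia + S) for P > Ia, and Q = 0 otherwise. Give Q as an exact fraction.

Q = 2481932761/412751100 in ≈ 6.013 in

NRCS table: residential, 1/4-acre lots, soil group B → CN(II) = 75
Adjust CN=75 to AMC III: 23·75/(10 + 0.13·75) → 1725 ÷ (79/4) = 6900/79 ≈ 87.342
Retention S: 1000/CN − 10 with CN=87.342 → S = 100/69 ≈ 1.449 in
Ia = 0.2S: 0.2·1.449 = 0.290 in (exactly 20/69)
Since P=7.510 > Ia=0.290: effective rainfall P−Ia = 49819/6900 in
Runoff Q = (P−Ia)²/(P−Ia+S) = (7.220)²/(7.220+1.449) = 2481932761/412751100 ≈ 6.013 in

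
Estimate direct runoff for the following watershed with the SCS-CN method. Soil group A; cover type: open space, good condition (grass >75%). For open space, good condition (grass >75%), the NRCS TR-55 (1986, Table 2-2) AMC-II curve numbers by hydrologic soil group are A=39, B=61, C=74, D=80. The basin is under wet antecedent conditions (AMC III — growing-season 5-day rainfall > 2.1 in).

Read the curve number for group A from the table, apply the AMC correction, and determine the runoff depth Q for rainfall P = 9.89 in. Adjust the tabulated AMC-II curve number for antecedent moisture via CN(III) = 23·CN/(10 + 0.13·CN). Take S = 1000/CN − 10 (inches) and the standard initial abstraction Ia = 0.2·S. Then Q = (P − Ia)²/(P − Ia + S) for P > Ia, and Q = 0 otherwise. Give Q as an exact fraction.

NRCS table: open space, good condition (grass >75%), soil group A → CN(II) = 39
CN(III) from CN(II)=39: (23·39)/(10 + 0.13·39) = 89700/1507 ≈ 59.522
Max retention: S = 1000/(89700/1507) − 10 = 6100/897 in (≈ 6.800 in)
Initial abstraction Ia = S/5 = (6100/897)/5 = 1220/897 ≈ 1.360 in
Excess rainfall: 9.890 − 1.360 = 8.530 in; P > Ia so Q > 0
Q = (765133/89700)²/((765133/89700) + 6100/897) = (585428507689/8046090000)/(1375133/89700) = 585428507689/123349430100 in ≈ 4.746 in

Q = 585428507689/123349430100 in ≈ 4.746 in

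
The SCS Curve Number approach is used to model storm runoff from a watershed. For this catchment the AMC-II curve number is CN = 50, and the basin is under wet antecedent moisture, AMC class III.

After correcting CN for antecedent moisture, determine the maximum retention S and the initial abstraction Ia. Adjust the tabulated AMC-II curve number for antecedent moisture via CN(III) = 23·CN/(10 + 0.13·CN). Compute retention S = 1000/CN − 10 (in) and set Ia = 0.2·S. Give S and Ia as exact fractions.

CN(III) from CN(II)=50: (23·50)/(10 + 0.13·50) = 2300/33 ≈ 69.697
Max retention: S = 1000/(2300/33) − 10 = 100/23 in (≈ 4.348 in)
Ia = 0.2S: 0.2·4.348 = 0.870 in (exactly 20/23)

S = 100/23 in ≈ 4.348 in; Ia = 20/23 in ≈ 0.870 in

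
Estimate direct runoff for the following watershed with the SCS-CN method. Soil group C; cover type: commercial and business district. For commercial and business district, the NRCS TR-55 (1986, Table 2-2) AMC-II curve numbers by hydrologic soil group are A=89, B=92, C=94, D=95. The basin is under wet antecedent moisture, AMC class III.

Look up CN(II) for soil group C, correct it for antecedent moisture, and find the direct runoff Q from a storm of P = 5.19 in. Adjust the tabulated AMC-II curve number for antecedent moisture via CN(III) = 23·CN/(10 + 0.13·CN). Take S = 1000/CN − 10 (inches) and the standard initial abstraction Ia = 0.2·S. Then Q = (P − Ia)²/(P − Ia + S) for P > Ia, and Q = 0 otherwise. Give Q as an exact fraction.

NRCS table: commercial and business district, soil group C → CN(II) = 94
Adjust CN=94 to AMC III: 23·94/(10 + 0.13·94) → 2162 ÷ (1111/50) = 108100/1111 ≈ 97.300
Max retention: S = 1000/(108100/1111) − 10 = 300/1081 in (≈ 0.278 in)
Initial abstraction Ia = S/5 = (300/1081)/5 = 60/1081 ≈ 0.056 in
Excess rainfall: 5.190 − 0.056 = 5.134 in; P > Ia so Q > 0
Runoff Q = (P−Ia)²/(P−Ia+S) = (5.134)²/(5.134+0.278) = 102689430507/21080905300 ≈ 4.871 in

Q = 102689430507/21080905300 in ≈ 4.871 in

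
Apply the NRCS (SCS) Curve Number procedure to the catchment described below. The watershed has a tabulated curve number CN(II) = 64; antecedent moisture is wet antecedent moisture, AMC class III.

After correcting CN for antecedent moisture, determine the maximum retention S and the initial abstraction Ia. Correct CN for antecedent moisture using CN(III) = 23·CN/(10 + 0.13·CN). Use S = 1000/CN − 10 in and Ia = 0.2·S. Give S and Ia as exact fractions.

Adjust CN=64 to AMC III: 23·64/(10 + 0.13·64) → 1472 ÷ (458/25) = 18400/229 ≈ 80.349
S = 1000/(18400/229) − 10 = 225/92 in ≈ 2.446 in
Ia = 0.2·(225/92) = 45/92 in ≈ 0.489 in

S = 225/92 in ≈ 2.446 in; Ia = 45/92 in ≈ 0.489 in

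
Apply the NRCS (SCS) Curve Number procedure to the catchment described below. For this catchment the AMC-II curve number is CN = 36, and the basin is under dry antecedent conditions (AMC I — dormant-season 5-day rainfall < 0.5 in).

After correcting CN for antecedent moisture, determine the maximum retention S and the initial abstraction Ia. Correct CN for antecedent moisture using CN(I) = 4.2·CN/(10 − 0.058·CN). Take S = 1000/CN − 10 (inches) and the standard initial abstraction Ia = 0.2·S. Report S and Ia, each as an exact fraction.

Adjust CN=36 to AMC I: 4.2·36/(10 − 0.058·36) → (756/5) ÷ (989/125) = 18900/989 ≈ 19.110
Retention S: 1000/CN − 10 with CN=19.110 → S = 8000/189 ≈ 42.328 in
Ia = 0.2·(8000/189) = 1600/189 in ≈ 8.466 in

S = 8000/189 in ≈ 42.328 in; Ia = 1600/189 in ≈ 8.466 in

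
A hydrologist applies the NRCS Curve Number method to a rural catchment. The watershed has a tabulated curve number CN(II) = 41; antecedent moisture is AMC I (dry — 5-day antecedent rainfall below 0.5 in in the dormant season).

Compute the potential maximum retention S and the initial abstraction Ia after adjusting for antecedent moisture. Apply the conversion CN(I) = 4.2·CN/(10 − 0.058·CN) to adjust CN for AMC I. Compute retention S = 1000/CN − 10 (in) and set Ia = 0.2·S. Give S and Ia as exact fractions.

Adjust CN=41 to AMC I: 4.2·41/(10 − 0.058·41) → (861/5) ÷ (3811/500) = 86100/3811 ≈ 22.592
Max retention: S = 1000/(86100/3811) − 10 = 29500/861 in (≈ 34.262 in)
Initial abstraction Ia = S/5 = (29500/861)/5 = 5900/861 ≈ 6.852 in

S = 29500/861 in ≈ 34.262 in; Ia = 5900/861 in ≈ 6.852 in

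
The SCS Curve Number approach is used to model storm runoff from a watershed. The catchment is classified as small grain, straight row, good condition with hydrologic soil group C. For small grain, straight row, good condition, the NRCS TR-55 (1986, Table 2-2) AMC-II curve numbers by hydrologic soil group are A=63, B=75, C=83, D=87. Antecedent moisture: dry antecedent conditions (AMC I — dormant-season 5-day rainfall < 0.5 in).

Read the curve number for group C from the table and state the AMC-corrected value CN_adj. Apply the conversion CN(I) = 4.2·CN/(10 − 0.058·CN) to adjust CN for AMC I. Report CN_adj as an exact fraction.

CN_adj = 174300/2593 ≈ 67.219

NRCS table: small grain, straight row, good condition, soil group C → CN(II) = 83
Dry (AMC I): CN(I) = 4.2·83/(10 − 0.058·83) = (1743/5)/(2593/500) = 174300/2593 ≈ 67.219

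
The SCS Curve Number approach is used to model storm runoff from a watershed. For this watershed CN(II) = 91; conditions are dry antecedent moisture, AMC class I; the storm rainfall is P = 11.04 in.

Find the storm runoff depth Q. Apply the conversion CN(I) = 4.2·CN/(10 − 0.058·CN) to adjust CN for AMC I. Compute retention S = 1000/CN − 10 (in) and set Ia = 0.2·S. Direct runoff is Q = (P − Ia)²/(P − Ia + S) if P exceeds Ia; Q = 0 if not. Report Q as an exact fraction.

Adjust CN=91 to AMC I: 4.2·91/(10 − 0.058·91) → (1911/5) ÷ (2361/500) = 63700/787 ≈ 80.940
Max retention: S = 1000/(63700/787) − 10 = 1500/637 in (≈ 2.355 in)
Ia = 0.2·(1500/637) = 300/637 in ≈ 0.471 in
Excess rainfall: 11.040 − 0.471 = 10.569 in; P > Ia so Q > 0
Runoff Q = (P−Ia)²/(P−Ia+S) = (10.569)²/(10.569+2.355) = 786914704/91043225 ≈ 8.643 in

Q = 786914704/91043225 in ≈ 8.643 in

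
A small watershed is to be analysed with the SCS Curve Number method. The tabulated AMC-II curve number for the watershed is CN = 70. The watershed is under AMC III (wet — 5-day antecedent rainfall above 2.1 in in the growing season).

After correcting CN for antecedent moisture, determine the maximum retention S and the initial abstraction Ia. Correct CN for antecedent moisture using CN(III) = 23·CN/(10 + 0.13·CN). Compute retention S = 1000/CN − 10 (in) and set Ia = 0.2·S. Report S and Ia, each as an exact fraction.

Adjust CN=70 to AMC III: 23·70/(10 + 0.13·70) → 1610 ÷ (191/10) = 16100/191 ≈ 84.293
S = 1000/(16100/191) − 10 = 300/161 in ≈ 1.863 in
Ia = 0.2·(300/161) = 60/161 in ≈ 0.373 in

S = 300/161 in ≈ 1.863 in; Ia = 60/161 in ≈ 0.373 in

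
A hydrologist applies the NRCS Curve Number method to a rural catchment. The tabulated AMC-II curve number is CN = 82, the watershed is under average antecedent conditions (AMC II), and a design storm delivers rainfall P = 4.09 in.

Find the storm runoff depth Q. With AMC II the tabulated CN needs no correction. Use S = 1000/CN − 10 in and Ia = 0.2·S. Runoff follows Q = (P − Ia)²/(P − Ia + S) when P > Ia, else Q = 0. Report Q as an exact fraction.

AMC II — tabulated CN = 82 applies directly.
Max retention: S = 1000/82 − 10 = 90/41 in (≈ 2.195 in)
Ia = 0.2·(90/41) = 18/41 in ≈ 0.439 in
Excess rainfall: 4.090 − 0.439 = 3.651 in; P > Ia so Q > 0
Q: (14969/4100)² ÷ (23969/4100) = 224070961/98272900 in (≈ 2.280 in)

Q = 224070961/98272900 in ≈ 2.280 in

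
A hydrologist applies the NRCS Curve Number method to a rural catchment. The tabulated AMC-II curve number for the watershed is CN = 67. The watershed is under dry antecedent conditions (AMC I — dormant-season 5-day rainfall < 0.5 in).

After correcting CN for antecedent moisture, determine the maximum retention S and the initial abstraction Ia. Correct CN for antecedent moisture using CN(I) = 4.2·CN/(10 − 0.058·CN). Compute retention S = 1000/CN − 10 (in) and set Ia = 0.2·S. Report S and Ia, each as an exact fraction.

S = 5500/469 in ≈ 11.727 in; Ia = 1100/469 in ≈ 2.345 in

CN(I) from CN(II)=67: (4.2·67)/(10 − 0.058·67) = 46900/1019 ≈ 46.026
S = 1000/(46900/1019) − 10 = 5500/469 in ≈ 11.727 in
Initial abstraction Ia = S/5 = (5500/469)/5 = 1100/469 ≈ 2.345 in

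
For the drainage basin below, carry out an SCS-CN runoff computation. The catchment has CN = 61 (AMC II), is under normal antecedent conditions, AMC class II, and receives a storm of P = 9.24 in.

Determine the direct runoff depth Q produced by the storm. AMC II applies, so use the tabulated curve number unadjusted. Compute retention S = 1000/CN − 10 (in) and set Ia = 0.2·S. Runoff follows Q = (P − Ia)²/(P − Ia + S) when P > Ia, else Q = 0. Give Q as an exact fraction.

Q = 49134627/11127925 in ≈ 4.415 in

Average conditions: CN = 61 (no AMC adjustment).
Retention S: 1000/CN − 10 with CN=61.000 → S = 390/61 ≈ 6.393 in
Ia = 0.2·(390/61) = 78/61 in ≈ 1.279 in
P − Ia = 9.240 − 1.279 = 12141/1525 ≈ 7.961 in (> 0, runoff occurs)
Q = (12141/1525)²/((12141/1525) + 390/61) = (147403881/2325625)/(21891/1525) = 49134627/11127925 in ≈ 4.415 in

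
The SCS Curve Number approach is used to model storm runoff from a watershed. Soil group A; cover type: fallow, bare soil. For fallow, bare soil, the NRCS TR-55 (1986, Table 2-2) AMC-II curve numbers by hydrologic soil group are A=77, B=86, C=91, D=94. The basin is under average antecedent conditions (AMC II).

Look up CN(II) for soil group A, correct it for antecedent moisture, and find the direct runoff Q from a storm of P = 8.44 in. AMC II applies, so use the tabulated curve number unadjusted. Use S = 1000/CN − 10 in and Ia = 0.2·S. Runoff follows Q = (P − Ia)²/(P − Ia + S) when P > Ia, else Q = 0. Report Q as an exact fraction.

Q = 227919409/40130475 in ≈ 5.679 in

NRCS table: fallow, bare soil, soil group A → CN(II) = 77
AMC II — tabulated CN = 77 applies directly.
S = 1000/77 − 10 = 230/77 in ≈ 2.987 in
Initial abstraction Ia = S/5 = (230/77)/5 = 46/77 ≈ 0.597 in
Excess rainfall: 8.440 − 0.597 = 7.843 in; P > Ia so Q > 0
Q = (15097/1925)²/((15097/1925) + 230/77) = (227919409/3705625)/(20847/1925) = 227919409/40130475 in ≈ 5.679 in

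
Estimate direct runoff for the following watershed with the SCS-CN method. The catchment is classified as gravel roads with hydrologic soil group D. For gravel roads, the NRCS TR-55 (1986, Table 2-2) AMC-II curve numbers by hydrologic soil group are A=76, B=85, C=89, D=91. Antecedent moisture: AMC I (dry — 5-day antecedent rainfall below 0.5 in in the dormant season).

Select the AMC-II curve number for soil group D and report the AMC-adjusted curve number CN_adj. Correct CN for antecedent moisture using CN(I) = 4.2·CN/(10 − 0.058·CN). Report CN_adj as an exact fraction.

NRCS table: gravel roads, soil group D → CN(II) = 91
Dry (AMC I): CN(I) = 4.2·91/(10 − 0.058·91) = (1911/5)/(2361/500) = 63700/787 ≈ 80.940

CN_adj = 63700/787 ≈ 80.940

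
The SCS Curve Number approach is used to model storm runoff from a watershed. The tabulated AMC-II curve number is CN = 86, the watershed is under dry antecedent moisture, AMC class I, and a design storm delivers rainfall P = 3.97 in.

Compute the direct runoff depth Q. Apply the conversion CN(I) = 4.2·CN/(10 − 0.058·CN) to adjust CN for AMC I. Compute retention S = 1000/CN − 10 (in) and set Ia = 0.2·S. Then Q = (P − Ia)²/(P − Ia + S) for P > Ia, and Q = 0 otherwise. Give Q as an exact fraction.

CN(I) from CN(II)=86: (4.2·86)/(10 − 0.058·86) = 12900/179 ≈ 72.067
Retention S: 1000/CN − 10 with CN=72.067 → S = 500/129 ≈ 3.876 in
Initial abstraction Ia = S/5 = (500/129)/5 = 100/129 ≈ 0.775 in
Since P=3.970 > Ia=0.775: effective rainfall P−Ia = 41213/12900 in
Runoff Q = (P−Ia)²/(P−Ia+S) = (3.195)²/(3.195+3.876) = 1698511369/1176647700 ≈ 1.444 in

Q = 1698511369/1176647700 in ≈ 1.444 in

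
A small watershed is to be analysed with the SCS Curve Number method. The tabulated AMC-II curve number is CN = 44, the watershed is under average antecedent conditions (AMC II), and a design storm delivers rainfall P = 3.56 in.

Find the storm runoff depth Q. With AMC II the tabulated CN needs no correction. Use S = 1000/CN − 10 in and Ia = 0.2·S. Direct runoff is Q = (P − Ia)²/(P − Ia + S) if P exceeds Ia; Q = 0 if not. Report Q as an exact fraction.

Q = 77841/1039225 in ≈ 0.075 in

AMC II — tabulated CN = 44 applies directly.
Max retention: S = 1000/44 − 10 = 140/11 in (≈ 12.727 in)
Ia = 0.2S: 0.2·12.727 = 2.545 in (exactly 28/11)
Since P=3.560 > Ia=2.545: effective rainfall P−Ia = 279/275 in
Q = (279/275)²/((279/275) + 140/11) = (77841/75625)/(3779/275) = 77841/1039225 in ≈ 0.075 in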